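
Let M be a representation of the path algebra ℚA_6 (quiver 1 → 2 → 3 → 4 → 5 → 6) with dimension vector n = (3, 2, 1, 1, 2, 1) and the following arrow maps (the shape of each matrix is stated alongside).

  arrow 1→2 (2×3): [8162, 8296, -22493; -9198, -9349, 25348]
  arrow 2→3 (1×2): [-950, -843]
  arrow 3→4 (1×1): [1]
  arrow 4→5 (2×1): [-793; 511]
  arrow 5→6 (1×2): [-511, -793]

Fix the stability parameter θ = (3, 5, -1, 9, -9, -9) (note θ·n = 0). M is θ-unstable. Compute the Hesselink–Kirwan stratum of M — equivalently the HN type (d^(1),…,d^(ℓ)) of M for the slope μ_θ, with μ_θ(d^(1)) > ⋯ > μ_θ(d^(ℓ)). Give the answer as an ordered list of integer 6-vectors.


Interval decomposition of M: I[1,1], I[1,2], I[1,5], I[5,6].
HN type (ℓ=4): μ^(1)=5; μ^(2)=3; μ^(3)=7/5; μ^(4)=-9

((0, 1, 0, 0, 0, 0); (2, 0, 0, 0, 0, 0); (1, 1, 1, 1, 1, 0); (0, 0, 0, 0, 1, 1))


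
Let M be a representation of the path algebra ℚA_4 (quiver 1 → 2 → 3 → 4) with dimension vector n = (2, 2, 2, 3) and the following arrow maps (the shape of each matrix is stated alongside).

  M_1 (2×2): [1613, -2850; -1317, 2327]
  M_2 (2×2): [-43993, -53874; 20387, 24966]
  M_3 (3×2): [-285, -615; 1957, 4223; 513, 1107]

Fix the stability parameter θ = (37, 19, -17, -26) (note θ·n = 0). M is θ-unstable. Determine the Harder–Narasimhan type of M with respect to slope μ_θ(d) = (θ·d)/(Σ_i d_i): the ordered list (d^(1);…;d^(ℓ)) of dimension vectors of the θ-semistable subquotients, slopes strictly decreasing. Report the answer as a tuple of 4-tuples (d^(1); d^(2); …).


Via rank(M_{q-1}∘⋯∘M_p): M ≅ I[1,2], I[1,3], I[3,4], I[4,4]^2.
μ_θ-semistable layers: μ^(1)=28; μ^(2)=13; μ^(3)=-43/2; μ^(4)=-26

((1, 1, 0, 0); (1, 1, 1, 0); (0, 0, 1, 1); (0, 0, 0, 2))


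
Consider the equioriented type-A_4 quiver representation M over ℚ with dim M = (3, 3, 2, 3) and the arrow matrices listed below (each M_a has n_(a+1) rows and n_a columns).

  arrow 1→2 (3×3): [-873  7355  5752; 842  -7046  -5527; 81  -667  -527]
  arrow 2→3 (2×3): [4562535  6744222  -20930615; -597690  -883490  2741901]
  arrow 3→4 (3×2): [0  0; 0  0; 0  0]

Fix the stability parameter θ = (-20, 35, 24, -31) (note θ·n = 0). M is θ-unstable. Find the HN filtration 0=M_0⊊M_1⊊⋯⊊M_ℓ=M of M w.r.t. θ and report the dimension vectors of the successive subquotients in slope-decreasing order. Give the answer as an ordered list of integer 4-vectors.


Via rank(M_{q-1}∘⋯∘M_p): M ≅ I[1,1], I[1,3]^2, I[2,2], I[4,4]^3.
μ_θ-semistable layers: μ^(1)=35; μ^(2)=59/2; μ^(3)=-20; μ^(4)=-31

((0, 1, 0, 0); (0, 2, 2, 0); (3, 0, 0, 0); (0, 0, 0, 3))


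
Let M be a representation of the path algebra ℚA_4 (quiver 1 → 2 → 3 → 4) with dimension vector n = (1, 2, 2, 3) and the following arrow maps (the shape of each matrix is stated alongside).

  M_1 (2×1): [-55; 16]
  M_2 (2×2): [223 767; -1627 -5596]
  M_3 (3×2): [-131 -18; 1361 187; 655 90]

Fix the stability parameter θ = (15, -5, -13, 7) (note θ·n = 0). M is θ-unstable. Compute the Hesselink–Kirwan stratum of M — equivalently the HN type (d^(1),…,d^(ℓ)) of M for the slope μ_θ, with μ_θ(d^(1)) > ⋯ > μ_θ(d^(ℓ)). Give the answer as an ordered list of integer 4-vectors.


Via rank(M_{q-1}∘⋯∘M_p): M ≅ I[1,4], I[2,4], I[4,4].
μ_θ-semistable layers: μ^(1)=7; μ^(2)=-1; μ^(3)=-9

((0, 0, 0, 3); (1, 1, 1, 0); (0, 1, 1, 0))


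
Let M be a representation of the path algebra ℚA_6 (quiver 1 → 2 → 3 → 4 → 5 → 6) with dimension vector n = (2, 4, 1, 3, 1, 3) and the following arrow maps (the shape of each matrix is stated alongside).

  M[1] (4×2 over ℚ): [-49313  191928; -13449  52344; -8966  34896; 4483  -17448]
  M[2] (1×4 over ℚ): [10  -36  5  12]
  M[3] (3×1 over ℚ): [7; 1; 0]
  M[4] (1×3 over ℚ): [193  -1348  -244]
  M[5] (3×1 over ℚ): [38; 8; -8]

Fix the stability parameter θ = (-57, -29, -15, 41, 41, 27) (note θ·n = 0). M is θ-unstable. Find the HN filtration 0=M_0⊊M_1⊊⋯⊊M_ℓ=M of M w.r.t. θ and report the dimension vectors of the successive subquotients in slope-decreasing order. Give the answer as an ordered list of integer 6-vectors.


Barcode: M ≅ I[1,1], I[1,2], I[2,2]^2, I[2,6], I[4,4]^2, I[6,6]^2. HN layers by μ_θ (6 steps, strictly decreasing):
  μ^(1)=41; μ^(2)=109/3; μ^(3)=27; μ^(4)=-15; μ^(5)=-29; μ^(6)=-57

((0, 0, 0, 2, 0, 0); (0, 0, 0, 1, 1, 1); (0, 0, 0, 0, 0, 2); (0, 0, 1, 0, 0, 0); (0, 4, 0, 0, 0, 0); (2, 0, 0, 0, 0, 0))


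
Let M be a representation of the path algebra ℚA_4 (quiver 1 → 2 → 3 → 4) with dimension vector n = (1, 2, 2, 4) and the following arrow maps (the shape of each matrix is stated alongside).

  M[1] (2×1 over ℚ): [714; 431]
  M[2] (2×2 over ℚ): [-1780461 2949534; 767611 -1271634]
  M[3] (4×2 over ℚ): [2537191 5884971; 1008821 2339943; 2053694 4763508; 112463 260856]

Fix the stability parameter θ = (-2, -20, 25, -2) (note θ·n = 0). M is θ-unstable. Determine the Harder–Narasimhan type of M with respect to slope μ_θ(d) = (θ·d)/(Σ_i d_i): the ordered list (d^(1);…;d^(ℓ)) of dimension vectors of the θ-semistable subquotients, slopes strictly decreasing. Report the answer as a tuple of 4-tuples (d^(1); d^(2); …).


Interval decomposition of M: I[1,2], I[2,4], I[3,4], I[4,4]^2.
HN type (ℓ=4): μ^(1)=23/2; μ^(2)=-2; μ^(3)=-11; μ^(4)=-20

((0, 0, 2, 2); (0, 0, 0, 2); (1, 1, 0, 0); (0, 1, 0, 0))


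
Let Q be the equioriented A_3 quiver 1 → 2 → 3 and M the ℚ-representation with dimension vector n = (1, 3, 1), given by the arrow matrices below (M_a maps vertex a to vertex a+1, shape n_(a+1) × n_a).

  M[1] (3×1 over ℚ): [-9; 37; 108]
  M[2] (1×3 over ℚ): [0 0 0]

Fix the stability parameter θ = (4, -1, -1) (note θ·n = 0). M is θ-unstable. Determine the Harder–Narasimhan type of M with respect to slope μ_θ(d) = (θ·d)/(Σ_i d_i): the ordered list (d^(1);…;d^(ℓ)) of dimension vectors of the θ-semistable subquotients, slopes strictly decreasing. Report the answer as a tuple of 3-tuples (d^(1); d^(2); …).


Interval decomposition of M: I[1,2], I[2,2]^2, I[3,3].
HN type (ℓ=2): μ^(1)=3/2; μ^(2)=-1

((1, 1, 0); (0, 2, 1))


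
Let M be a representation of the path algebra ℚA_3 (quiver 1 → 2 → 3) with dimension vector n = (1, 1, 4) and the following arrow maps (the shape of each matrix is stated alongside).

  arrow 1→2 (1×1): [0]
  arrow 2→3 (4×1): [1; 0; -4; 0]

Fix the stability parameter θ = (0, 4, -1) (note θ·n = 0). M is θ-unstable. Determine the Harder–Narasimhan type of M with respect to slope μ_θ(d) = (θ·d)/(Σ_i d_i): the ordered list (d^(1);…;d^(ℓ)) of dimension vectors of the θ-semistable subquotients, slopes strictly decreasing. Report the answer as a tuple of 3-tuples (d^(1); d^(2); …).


Via rank(M_{q-1}∘⋯∘M_p): M ≅ I[1,1], I[2,3], I[3,3]^3.
μ_θ-semistable layers: μ^(1)=3/2; μ^(2)=0; μ^(3)=-1

((0, 1, 1); (1, 0, 0); (0, 0, 3))


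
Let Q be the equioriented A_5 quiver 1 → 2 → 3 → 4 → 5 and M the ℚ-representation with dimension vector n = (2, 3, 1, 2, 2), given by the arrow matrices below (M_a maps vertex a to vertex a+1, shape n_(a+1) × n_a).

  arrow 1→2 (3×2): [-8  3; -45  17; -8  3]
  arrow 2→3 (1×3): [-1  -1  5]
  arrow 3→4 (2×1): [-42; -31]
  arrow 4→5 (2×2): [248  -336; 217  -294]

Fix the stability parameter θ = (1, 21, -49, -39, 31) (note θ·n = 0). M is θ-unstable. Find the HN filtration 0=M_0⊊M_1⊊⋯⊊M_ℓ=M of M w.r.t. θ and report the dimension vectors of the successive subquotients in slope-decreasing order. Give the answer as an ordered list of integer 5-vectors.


Via rank(M_{q-1}∘⋯∘M_p): M ≅ I[1,2], I[1,4], I[2,2], I[4,5], I[5,5].
μ_θ-semistable layers: μ^(1)=31; μ^(2)=21; μ^(3)=1; μ^(4)=-33/2; μ^(5)=-39

((0, 0, 0, 0, 2); (0, 2, 0, 0, 0); (1, 0, 0, 0, 0); (1, 1, 1, 1, 0); (0, 0, 0, 1, 0))


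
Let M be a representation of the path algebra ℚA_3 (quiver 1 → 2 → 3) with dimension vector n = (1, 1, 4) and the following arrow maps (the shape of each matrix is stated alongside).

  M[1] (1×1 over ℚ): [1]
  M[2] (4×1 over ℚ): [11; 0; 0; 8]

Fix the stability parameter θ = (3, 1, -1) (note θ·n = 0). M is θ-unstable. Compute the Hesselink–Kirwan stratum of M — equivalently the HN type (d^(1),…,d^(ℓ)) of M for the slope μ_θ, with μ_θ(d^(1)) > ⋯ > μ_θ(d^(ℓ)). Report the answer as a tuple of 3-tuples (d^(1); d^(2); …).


Interval decomposition of M: I[1,3], I[3,3]^3.
HN type (ℓ=2): μ^(1)=1; μ^(2)=-1

((1, 1, 1); (0, 0, 3))


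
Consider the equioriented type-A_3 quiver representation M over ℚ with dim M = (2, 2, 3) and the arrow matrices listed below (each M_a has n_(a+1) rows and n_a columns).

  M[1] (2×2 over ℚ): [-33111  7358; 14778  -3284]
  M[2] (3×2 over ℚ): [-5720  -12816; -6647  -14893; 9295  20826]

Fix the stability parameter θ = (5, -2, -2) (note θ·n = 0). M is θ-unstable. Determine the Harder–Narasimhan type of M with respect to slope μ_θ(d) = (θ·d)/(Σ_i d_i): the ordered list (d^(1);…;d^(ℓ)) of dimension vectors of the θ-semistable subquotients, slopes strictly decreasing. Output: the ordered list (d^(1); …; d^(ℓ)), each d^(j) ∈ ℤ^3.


Interval decomposition of M: I[1,1], I[1,3], I[2,3], I[3,3].
HN type (ℓ=3): μ^(1)=5; μ^(2)=1/3; μ^(3)=-2

((1, 0, 0); (1, 1, 1); (0, 1, 2))


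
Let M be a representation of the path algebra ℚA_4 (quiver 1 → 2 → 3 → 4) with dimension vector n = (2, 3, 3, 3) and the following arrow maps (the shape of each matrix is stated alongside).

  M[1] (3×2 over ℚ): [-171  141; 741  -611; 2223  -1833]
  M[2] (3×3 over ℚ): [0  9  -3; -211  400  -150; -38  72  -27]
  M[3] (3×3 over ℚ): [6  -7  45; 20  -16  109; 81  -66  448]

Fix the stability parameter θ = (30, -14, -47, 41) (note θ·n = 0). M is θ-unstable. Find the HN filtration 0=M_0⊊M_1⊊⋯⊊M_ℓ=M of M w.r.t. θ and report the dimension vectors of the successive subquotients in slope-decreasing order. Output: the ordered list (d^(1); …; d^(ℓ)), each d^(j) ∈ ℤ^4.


Interval decomposition of M: I[1,1], I[1,4], I[2,4]^2.
HN type (ℓ=4): μ^(1)=41; μ^(2)=30; μ^(3)=-31/3; μ^(4)=-61/2

((0, 0, 0, 3); (1, 0, 0, 0); (1, 1, 1, 0); (0, 2, 2, 0))


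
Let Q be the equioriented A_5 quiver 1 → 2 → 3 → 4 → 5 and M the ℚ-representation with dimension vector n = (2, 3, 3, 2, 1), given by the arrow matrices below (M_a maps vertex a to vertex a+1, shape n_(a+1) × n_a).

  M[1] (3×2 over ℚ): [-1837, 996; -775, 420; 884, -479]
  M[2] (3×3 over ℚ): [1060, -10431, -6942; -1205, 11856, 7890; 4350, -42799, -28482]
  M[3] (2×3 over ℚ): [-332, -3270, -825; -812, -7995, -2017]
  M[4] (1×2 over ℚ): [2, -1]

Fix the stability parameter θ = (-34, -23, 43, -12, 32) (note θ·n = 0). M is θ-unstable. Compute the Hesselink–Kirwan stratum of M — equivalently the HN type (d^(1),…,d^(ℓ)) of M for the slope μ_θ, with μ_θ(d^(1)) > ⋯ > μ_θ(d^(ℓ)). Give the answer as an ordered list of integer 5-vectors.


Barcode: M ≅ I[1,2], I[1,4], I[2,5], I[3,3]. HN layers by μ_θ (5 steps, strictly decreasing):
  μ^(1)=43; μ^(2)=32; μ^(3)=31/2; μ^(4)=-23; μ^(5)=-34

((0, 0, 1, 0, 0); (0, 0, 0, 0, 1); (0, 0, 2, 2, 0); (0, 3, 0, 0, 0); (2, 0, 0, 0, 0))


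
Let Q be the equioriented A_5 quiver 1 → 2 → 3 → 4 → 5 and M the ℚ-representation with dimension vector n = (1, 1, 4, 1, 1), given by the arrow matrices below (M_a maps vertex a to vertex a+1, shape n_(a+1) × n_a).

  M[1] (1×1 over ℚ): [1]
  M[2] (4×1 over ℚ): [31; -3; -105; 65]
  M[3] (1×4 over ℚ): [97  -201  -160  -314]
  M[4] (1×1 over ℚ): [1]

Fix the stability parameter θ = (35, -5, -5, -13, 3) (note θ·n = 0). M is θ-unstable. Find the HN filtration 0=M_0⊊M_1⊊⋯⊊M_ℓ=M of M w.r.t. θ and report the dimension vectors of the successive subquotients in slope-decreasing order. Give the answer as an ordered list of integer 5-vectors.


Barcode: M ≅ I[1,3], I[3,3]^2, I[3,5]. HN layers by μ_θ (4 steps, strictly decreasing):
  μ^(1)=25/3; μ^(2)=3; μ^(3)=-5; μ^(4)=-9

((1, 1, 1, 0, 0); (0, 0, 0, 0, 1); (0, 0, 2, 0, 0); (0, 0, 1, 1, 0))


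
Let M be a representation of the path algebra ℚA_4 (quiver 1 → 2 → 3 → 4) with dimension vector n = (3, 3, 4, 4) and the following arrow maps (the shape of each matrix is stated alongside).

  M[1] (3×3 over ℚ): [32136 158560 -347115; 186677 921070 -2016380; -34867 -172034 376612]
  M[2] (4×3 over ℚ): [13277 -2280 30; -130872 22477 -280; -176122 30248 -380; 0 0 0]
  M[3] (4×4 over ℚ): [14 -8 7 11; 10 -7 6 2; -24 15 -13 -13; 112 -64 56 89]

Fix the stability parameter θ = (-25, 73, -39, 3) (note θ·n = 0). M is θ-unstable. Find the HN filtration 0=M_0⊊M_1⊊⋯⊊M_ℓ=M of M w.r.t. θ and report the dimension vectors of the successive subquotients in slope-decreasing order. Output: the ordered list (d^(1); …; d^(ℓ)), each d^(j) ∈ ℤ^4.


Barcode: M ≅ I[1,1], I[1,3], I[1,4], I[2,2], I[3,4]^2, I[4,4]. HN layers by μ_θ (6 steps, strictly decreasing):
  μ^(1)=73; μ^(2)=17; μ^(3)=37/3; μ^(4)=3; μ^(5)=-25; μ^(6)=-39

((0, 1, 0, 0); (0, 1, 1, 0); (0, 1, 1, 1); (0, 0, 0, 3); (3, 0, 0, 0); (0, 0, 2, 0))


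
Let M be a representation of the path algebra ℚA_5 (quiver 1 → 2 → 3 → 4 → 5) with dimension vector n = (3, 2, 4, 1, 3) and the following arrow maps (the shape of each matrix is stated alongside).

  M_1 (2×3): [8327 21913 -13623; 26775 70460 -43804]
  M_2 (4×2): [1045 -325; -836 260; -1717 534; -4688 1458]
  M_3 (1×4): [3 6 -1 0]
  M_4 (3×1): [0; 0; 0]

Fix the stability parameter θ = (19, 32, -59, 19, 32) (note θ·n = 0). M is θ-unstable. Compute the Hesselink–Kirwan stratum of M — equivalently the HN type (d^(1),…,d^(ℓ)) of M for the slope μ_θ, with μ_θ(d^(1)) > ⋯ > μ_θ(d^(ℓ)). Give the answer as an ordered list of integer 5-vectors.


Interval decomposition of M: I[1,1], I[1,3], I[1,4], I[3,3]^2, I[5,5]^3.
HN type (ℓ=4): μ^(1)=32; μ^(2)=19; μ^(3)=-8/3; μ^(4)=-59

((0, 0, 0, 0, 3); (1, 0, 0, 1, 0); (2, 2, 2, 0, 0); (0, 0, 2, 0, 0))


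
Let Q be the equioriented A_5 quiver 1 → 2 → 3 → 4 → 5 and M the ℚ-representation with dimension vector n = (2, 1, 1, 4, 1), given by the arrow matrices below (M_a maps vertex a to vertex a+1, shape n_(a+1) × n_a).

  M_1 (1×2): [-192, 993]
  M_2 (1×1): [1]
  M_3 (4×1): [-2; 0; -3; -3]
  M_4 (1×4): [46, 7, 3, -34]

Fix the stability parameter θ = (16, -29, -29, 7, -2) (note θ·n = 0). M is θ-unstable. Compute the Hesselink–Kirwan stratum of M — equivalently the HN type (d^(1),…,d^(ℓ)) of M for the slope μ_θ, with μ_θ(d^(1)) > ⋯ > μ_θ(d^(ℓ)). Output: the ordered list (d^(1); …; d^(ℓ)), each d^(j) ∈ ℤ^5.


Via rank(M_{q-1}∘⋯∘M_p): M ≅ I[1,1], I[1,5], I[4,4]^3.
μ_θ-semistable layers: μ^(1)=16; μ^(2)=7; μ^(3)=5/2; μ^(4)=-14

((1, 0, 0, 0, 0); (0, 0, 0, 3, 0); (0, 0, 0, 1, 1); (1, 1, 1, 0, 0))


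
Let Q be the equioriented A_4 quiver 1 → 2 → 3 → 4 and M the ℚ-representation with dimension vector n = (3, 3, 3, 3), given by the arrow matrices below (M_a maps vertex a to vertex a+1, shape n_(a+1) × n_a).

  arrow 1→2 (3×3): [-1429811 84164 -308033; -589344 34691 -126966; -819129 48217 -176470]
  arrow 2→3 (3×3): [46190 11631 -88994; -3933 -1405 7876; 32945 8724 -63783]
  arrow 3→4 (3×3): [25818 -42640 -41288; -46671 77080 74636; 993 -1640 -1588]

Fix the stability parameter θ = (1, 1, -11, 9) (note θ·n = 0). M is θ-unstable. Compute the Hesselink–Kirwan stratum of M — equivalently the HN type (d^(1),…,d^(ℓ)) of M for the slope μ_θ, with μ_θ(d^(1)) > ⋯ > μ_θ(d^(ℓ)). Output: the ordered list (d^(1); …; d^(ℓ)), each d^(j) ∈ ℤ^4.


Interval decomposition of M: I[1,3]^2, I[1,4], I[4,4]^2.
HN type (ℓ=2): μ^(1)=9; μ^(2)=-3

((0, 0, 0, 3); (3, 3, 3, 0))


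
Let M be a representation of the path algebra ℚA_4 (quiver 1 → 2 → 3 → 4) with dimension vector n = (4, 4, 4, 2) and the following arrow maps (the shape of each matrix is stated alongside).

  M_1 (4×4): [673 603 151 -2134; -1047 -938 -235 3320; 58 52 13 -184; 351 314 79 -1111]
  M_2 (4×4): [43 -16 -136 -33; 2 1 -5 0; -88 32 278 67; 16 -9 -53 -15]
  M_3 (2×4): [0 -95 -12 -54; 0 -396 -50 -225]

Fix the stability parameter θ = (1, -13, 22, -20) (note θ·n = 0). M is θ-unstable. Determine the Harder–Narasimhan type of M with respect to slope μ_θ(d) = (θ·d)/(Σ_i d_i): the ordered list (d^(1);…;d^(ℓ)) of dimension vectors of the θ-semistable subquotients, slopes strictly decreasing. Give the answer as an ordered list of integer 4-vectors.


Barcode: M ≅ I[1,2], I[1,3], I[1,4]^2, I[3,3]. HN layers by μ_θ (3 steps, strictly decreasing):
  μ^(1)=22; μ^(2)=1; μ^(3)=-6

((0, 0, 2, 0); (0, 0, 2, 2); (4, 4, 0, 0))


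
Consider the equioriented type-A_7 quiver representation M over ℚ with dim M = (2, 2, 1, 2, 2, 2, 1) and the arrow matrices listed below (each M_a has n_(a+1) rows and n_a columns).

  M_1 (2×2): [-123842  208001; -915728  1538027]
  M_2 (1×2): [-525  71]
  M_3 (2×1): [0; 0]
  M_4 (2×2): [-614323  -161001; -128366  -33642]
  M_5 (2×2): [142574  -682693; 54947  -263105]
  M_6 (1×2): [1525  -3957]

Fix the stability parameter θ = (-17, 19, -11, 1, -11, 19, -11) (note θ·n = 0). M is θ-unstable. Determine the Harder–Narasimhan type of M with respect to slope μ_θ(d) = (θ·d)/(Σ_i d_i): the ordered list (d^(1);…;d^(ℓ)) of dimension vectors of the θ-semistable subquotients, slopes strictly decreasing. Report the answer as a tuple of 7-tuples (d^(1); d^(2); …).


Barcode: M ≅ I[1,2], I[1,3], I[4,4], I[4,7], I[5,6]. HN layers by μ_θ (6 steps, strictly decreasing):
  μ^(1)=19; μ^(2)=4; μ^(3)=1; μ^(4)=-5; μ^(5)=-11; μ^(6)=-17

((0, 1, 0, 0, 0, 1, 0); (0, 1, 1, 0, 0, 1, 1); (0, 0, 0, 1, 0, 0, 0); (0, 0, 0, 1, 1, 0, 0); (0, 0, 0, 0, 1, 0, 0); (2, 0, 0, 0, 0, 0, 0))


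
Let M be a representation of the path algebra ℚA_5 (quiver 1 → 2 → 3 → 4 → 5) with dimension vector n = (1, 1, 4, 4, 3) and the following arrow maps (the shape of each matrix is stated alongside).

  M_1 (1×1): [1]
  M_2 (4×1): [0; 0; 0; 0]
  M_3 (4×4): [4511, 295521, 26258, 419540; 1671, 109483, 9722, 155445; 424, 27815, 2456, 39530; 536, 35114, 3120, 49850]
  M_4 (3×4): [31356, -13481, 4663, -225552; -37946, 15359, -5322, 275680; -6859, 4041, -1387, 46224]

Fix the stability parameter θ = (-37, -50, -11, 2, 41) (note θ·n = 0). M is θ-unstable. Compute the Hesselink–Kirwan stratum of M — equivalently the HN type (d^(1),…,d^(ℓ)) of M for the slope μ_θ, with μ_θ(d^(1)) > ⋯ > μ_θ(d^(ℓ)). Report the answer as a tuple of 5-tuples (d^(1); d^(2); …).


Barcode: M ≅ I[1,2], I[3,3], I[3,5]^3, I[4,4]. HN layers by μ_θ (4 steps, strictly decreasing):
  μ^(1)=41; μ^(2)=2; μ^(3)=-11; μ^(4)=-87/2

((0, 0, 0, 0, 3); (0, 0, 0, 4, 0); (0, 0, 4, 0, 0); (1, 1, 0, 0, 0))


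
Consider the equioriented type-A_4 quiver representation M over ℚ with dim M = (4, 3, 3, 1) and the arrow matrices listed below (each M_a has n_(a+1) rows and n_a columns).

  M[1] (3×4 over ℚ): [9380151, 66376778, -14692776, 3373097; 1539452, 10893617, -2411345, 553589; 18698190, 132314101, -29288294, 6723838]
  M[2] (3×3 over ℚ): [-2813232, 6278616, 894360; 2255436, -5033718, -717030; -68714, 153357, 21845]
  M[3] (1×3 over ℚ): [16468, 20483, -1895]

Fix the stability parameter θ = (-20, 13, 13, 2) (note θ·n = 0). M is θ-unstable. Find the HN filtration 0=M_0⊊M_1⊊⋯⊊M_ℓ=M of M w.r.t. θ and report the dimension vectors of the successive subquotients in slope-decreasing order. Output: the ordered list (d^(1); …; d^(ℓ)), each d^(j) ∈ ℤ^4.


Interval decomposition of M: I[1,1], I[1,2]^2, I[1,4], I[3,3]^2.
HN type (ℓ=3): μ^(1)=13; μ^(2)=28/3; μ^(3)=-20

((0, 2, 2, 0); (0, 1, 1, 1); (4, 0, 0, 0))


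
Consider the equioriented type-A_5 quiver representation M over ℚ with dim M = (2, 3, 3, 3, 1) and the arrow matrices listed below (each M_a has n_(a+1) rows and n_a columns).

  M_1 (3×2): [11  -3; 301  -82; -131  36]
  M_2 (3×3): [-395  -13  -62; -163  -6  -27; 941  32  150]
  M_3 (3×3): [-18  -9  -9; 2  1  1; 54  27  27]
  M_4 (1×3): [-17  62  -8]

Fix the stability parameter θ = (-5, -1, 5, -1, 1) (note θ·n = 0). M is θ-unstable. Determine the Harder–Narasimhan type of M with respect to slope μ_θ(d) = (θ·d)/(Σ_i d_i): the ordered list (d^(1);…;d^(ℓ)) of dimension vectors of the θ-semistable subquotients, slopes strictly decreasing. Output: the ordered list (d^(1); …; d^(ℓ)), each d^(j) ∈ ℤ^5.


Barcode: M ≅ I[1,3], I[1,5], I[2,3], I[4,4]^2. HN layers by μ_θ (4 steps, strictly decreasing):
  μ^(1)=5; μ^(2)=5/3; μ^(3)=-1; μ^(4)=-5

((0, 0, 2, 0, 0); (0, 0, 1, 1, 1); (0, 3, 0, 2, 0); (2, 0, 0, 0, 0))


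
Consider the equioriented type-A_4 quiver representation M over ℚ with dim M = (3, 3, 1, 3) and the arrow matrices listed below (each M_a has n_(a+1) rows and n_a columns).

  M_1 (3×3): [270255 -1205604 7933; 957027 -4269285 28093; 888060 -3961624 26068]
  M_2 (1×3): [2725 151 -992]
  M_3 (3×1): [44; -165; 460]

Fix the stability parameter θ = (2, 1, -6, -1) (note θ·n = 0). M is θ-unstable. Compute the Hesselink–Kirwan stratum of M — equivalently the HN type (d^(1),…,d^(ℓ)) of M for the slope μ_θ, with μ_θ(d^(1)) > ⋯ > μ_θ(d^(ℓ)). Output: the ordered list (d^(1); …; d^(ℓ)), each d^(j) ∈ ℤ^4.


Interval decomposition of M: I[1,1], I[1,2], I[1,4], I[2,2], I[4,4]^2.
HN type (ℓ=4): μ^(1)=2; μ^(2)=3/2; μ^(3)=1; μ^(4)=-1

((1, 0, 0, 0); (1, 1, 0, 0); (0, 1, 0, 0); (1, 1, 1, 3))


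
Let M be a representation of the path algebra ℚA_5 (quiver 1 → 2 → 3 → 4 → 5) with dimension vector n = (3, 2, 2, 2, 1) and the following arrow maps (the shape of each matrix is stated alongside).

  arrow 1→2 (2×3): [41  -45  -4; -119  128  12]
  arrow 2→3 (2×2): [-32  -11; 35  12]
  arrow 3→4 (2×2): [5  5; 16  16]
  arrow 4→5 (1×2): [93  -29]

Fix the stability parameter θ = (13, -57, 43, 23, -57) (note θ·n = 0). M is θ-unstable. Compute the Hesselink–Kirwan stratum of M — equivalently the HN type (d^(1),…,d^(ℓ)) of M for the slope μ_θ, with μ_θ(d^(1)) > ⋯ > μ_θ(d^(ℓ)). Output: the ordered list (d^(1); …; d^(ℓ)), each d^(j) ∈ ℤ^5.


Barcode: M ≅ I[1,1], I[1,3], I[1,5], I[4,4]. HN layers by μ_θ (5 steps, strictly decreasing):
  μ^(1)=43; μ^(2)=23; μ^(3)=13; μ^(4)=3; μ^(5)=-22

((0, 0, 1, 0, 0); (0, 0, 0, 1, 0); (1, 0, 0, 0, 0); (0, 0, 1, 1, 1); (2, 2, 0, 0, 0))


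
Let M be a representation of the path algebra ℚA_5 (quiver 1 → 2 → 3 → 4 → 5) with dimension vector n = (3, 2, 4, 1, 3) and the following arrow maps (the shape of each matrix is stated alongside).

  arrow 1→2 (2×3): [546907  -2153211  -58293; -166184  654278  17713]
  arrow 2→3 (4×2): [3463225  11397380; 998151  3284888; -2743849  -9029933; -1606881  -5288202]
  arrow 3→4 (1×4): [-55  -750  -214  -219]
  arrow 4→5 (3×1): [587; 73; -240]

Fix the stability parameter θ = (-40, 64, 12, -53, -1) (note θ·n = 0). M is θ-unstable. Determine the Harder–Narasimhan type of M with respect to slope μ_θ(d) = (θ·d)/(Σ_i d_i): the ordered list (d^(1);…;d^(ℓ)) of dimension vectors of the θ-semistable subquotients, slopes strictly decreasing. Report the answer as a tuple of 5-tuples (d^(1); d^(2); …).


Via rank(M_{q-1}∘⋯∘M_p): M ≅ I[1,1], I[1,3]^2, I[3,3], I[3,5], I[5,5]^2.
μ_θ-semistable layers: μ^(1)=38; μ^(2)=12; μ^(3)=-1; μ^(4)=-41/2; μ^(5)=-40

((0, 2, 2, 0, 0); (0, 0, 1, 0, 0); (0, 0, 0, 0, 3); (0, 0, 1, 1, 0); (3, 0, 0, 0, 0))


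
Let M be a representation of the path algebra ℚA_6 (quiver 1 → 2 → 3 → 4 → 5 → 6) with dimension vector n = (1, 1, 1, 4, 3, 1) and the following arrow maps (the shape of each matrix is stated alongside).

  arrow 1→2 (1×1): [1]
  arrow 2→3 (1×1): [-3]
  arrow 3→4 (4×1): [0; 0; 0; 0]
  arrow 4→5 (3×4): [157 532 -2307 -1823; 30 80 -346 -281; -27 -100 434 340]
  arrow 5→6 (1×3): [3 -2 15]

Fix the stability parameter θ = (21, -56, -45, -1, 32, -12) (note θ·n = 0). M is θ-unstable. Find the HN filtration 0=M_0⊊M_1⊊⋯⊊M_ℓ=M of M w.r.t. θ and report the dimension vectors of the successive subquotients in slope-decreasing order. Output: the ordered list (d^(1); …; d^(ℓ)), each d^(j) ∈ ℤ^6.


Interval decomposition of M: I[1,3], I[4,4], I[4,5]^2, I[4,6].
HN type (ℓ=4): μ^(1)=32; μ^(2)=10; μ^(3)=-1; μ^(4)=-80/3

((0, 0, 0, 0, 2, 0); (0, 0, 0, 0, 1, 1); (0, 0, 0, 4, 0, 0); (1, 1, 1, 0, 0, 0))


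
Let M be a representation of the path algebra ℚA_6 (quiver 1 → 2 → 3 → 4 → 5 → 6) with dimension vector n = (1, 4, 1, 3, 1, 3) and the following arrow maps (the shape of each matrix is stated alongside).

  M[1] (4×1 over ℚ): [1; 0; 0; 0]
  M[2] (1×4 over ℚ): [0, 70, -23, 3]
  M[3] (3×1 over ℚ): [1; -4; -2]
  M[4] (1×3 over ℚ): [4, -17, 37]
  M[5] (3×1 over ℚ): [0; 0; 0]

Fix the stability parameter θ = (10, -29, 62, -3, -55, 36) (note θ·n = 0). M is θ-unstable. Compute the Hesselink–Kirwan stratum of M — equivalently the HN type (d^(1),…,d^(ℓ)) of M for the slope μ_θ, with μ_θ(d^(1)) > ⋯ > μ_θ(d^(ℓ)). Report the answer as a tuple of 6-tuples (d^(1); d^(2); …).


Via rank(M_{q-1}∘⋯∘M_p): M ≅ I[1,2], I[2,2]^2, I[2,5], I[4,4]^2, I[6,6]^3.
μ_θ-semistable layers: μ^(1)=36; μ^(2)=4/3; μ^(3)=-3; μ^(4)=-19/2; μ^(5)=-29

((0, 0, 0, 0, 0, 3); (0, 0, 1, 1, 1, 0); (0, 0, 0, 2, 0, 0); (1, 1, 0, 0, 0, 0); (0, 3, 0, 0, 0, 0))


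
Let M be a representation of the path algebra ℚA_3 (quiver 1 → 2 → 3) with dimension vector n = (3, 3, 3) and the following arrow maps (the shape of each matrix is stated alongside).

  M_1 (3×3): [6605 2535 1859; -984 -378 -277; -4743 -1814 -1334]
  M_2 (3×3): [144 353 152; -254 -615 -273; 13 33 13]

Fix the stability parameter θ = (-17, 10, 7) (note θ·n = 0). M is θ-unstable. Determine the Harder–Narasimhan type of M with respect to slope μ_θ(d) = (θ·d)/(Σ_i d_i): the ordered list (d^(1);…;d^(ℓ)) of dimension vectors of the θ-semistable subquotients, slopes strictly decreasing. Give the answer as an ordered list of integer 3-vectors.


Barcode: M ≅ I[1,3]^3. HN layers by μ_θ (2 steps, strictly decreasing):
  μ^(1)=17/2; μ^(2)=-17

((0, 3, 3); (3, 0, 0))


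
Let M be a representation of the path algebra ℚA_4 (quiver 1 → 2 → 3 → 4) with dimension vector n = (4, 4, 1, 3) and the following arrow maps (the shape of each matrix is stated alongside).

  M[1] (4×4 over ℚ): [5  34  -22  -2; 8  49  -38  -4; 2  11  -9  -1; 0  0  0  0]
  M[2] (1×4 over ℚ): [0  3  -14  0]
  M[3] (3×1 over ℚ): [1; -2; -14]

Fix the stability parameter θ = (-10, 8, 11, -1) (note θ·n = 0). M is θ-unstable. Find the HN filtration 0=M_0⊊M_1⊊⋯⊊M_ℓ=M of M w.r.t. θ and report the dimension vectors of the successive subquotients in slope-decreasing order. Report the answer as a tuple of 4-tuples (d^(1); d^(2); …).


Barcode: M ≅ I[1,1], I[1,2]^2, I[1,4], I[2,2], I[4,4]^2. HN layers by μ_θ (4 steps, strictly decreasing):
  μ^(1)=8; μ^(2)=6; μ^(3)=-1; μ^(4)=-10

((0, 3, 0, 0); (0, 1, 1, 1); (0, 0, 0, 2); (4, 0, 0, 0))


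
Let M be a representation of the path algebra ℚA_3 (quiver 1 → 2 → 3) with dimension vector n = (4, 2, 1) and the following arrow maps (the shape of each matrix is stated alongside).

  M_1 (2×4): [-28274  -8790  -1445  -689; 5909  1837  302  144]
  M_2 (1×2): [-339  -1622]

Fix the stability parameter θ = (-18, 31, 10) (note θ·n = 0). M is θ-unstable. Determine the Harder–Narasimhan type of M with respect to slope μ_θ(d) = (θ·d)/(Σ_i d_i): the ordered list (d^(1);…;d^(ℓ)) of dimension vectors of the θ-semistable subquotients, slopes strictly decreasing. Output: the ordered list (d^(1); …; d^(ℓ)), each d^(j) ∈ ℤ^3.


Barcode: M ≅ I[1,1]^2, I[1,2], I[1,3]. HN layers by μ_θ (3 steps, strictly decreasing):
  μ^(1)=31; μ^(2)=41/2; μ^(3)=-18

((0, 1, 0); (0, 1, 1); (4, 0, 0))


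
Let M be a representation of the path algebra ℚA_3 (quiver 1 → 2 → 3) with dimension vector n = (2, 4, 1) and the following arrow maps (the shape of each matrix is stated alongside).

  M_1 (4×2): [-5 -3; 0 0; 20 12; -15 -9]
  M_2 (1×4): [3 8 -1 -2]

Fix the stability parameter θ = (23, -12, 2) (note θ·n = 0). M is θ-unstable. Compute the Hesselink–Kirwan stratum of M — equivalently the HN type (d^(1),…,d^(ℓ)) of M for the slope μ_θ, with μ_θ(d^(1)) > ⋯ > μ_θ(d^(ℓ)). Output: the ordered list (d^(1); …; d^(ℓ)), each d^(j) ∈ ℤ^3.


Barcode: M ≅ I[1,1], I[1,3], I[2,2]^3. HN layers by μ_θ (3 steps, strictly decreasing):
  μ^(1)=23; μ^(2)=13/3; μ^(3)=-12

((1, 0, 0); (1, 1, 1); (0, 3, 0))


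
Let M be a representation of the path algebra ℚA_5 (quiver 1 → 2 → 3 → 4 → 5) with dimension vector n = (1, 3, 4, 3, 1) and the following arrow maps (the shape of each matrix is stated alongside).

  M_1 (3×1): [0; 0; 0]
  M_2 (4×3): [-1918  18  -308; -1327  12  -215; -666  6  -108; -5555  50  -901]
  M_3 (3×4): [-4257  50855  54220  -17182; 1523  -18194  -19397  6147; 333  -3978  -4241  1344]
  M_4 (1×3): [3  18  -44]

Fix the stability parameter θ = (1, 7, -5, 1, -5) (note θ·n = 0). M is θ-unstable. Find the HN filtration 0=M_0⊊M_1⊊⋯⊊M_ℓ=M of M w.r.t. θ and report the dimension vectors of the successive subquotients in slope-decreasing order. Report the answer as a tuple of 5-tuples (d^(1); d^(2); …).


Barcode: M ≅ I[1,1], I[2,2], I[2,4], I[2,5], I[3,3], I[3,4]. HN layers by μ_θ (4 steps, strictly decreasing):
  μ^(1)=7; μ^(2)=1; μ^(3)=-1/2; μ^(4)=-5

((0, 1, 0, 0, 0); (1, 1, 1, 2, 0); (0, 1, 1, 1, 1); (0, 0, 2, 0, 0))


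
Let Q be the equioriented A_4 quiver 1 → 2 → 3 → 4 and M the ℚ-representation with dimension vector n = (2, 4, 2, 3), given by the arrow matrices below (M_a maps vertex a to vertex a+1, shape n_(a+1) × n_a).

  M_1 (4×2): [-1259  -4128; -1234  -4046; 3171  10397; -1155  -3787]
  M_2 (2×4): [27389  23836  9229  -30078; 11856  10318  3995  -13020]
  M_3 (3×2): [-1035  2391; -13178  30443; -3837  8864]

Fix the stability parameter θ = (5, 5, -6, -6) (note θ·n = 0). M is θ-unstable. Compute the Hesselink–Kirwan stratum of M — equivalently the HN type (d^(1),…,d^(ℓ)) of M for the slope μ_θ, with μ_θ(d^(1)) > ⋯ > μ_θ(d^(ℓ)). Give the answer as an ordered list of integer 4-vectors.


Interval decomposition of M: I[1,4]^2, I[2,2]^2, I[4,4].
HN type (ℓ=3): μ^(1)=5; μ^(2)=-1/2; μ^(3)=-6

((0, 2, 0, 0); (2, 2, 2, 2); (0, 0, 0, 1))


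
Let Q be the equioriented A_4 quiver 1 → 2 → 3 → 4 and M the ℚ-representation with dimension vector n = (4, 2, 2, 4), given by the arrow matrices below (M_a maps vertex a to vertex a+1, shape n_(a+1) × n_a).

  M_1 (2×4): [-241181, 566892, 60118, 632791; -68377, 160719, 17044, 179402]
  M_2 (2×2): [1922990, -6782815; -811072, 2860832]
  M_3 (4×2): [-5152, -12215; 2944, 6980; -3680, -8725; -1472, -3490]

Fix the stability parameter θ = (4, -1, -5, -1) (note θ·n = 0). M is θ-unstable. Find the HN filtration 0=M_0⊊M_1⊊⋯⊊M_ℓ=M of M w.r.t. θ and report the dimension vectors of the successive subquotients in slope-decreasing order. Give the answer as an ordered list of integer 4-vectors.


Interval decomposition of M: I[1,1]^2, I[1,2], I[1,3], I[3,4], I[4,4]^3.
HN type (ℓ=5): μ^(1)=4; μ^(2)=3/2; μ^(3)=-2/3; μ^(4)=-1; μ^(5)=-5

((2, 0, 0, 0); (1, 1, 0, 0); (1, 1, 1, 0); (0, 0, 0, 4); (0, 0, 1, 0))


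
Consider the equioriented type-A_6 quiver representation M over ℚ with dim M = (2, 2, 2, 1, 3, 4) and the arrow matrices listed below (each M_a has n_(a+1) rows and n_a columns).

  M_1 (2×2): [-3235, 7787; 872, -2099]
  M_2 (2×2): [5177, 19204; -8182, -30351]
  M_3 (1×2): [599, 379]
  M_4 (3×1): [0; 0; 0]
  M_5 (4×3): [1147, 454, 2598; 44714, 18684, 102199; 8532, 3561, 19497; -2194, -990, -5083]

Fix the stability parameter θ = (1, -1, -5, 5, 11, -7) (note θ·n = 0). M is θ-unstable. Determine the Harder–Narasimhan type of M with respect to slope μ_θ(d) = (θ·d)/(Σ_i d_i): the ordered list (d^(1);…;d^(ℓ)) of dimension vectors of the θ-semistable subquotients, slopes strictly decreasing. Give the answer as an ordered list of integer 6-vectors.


Interval decomposition of M: I[1,3], I[1,4], I[5,6]^3, I[6,6].
HN type (ℓ=4): μ^(1)=5; μ^(2)=2; μ^(3)=-5/3; μ^(4)=-7

((0, 0, 0, 1, 0, 0); (0, 0, 0, 0, 3, 3); (2, 2, 2, 0, 0, 0); (0, 0, 0, 0, 0, 1))


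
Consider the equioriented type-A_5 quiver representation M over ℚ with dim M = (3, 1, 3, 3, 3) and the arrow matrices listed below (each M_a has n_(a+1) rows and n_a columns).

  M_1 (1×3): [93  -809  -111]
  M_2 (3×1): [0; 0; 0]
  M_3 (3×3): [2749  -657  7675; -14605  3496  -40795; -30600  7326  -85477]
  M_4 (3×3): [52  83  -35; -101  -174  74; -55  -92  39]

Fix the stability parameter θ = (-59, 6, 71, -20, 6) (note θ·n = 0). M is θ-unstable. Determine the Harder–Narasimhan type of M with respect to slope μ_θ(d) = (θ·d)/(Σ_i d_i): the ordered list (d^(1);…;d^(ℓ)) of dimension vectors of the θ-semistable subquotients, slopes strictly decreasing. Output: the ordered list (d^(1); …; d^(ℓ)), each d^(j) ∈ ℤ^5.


Barcode: M ≅ I[1,1]^2, I[1,2], I[3,5]^3. HN layers by μ_θ (3 steps, strictly decreasing):
  μ^(1)=19; μ^(2)=6; μ^(3)=-59

((0, 0, 3, 3, 3); (0, 1, 0, 0, 0); (3, 0, 0, 0, 0))


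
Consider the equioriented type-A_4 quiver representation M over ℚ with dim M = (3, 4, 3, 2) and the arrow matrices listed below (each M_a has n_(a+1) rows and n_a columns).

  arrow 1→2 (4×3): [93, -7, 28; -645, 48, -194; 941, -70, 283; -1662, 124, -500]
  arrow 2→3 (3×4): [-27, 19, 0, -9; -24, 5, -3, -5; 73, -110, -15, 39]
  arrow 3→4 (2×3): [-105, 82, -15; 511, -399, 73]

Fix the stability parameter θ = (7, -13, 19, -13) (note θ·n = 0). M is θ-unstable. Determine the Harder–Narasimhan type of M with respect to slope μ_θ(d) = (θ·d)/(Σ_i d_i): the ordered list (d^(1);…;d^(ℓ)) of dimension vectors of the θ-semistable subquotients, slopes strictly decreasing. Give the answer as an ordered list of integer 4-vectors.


Barcode: M ≅ I[1,2], I[1,3], I[1,4], I[2,4]. HN layers by μ_θ (4 steps, strictly decreasing):
  μ^(1)=19; μ^(2)=3; μ^(3)=-3; μ^(4)=-13

((0, 0, 1, 0); (0, 0, 2, 2); (3, 3, 0, 0); (0, 1, 0, 0))


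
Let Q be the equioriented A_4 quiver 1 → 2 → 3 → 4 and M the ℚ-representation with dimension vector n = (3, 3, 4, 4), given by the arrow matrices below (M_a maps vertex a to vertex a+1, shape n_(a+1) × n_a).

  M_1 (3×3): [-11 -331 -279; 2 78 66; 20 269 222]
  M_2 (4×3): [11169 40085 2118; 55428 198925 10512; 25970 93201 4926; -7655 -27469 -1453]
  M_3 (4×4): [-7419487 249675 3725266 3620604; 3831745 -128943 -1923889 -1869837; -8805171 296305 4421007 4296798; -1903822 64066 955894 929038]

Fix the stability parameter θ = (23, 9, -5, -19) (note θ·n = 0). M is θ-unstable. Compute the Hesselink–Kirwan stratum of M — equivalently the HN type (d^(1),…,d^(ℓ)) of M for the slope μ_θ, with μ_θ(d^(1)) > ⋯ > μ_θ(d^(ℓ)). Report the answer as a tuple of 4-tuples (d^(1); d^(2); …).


Barcode: M ≅ I[1,1], I[1,4]^2, I[2,4], I[3,3], I[4,4]. HN layers by μ_θ (4 steps, strictly decreasing):
  μ^(1)=23; μ^(2)=2; μ^(3)=-5; μ^(4)=-19

((1, 0, 0, 0); (2, 2, 2, 2); (0, 1, 2, 1); (0, 0, 0, 1))


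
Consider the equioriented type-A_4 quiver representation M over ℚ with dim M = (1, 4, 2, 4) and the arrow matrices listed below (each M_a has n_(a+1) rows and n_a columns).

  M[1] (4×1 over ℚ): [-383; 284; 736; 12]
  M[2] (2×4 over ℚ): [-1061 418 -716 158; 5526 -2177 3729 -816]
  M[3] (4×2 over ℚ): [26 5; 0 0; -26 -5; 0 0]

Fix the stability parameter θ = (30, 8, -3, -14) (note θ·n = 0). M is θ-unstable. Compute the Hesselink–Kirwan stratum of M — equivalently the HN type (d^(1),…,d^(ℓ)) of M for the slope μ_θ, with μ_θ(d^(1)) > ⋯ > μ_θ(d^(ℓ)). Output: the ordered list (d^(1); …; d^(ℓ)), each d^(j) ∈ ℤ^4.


Barcode: M ≅ I[1,3], I[2,2]^2, I[2,4], I[4,4]^3. HN layers by μ_θ (4 steps, strictly decreasing):
  μ^(1)=35/3; μ^(2)=8; μ^(3)=-3; μ^(4)=-14

((1, 1, 1, 0); (0, 2, 0, 0); (0, 1, 1, 1); (0, 0, 0, 3))


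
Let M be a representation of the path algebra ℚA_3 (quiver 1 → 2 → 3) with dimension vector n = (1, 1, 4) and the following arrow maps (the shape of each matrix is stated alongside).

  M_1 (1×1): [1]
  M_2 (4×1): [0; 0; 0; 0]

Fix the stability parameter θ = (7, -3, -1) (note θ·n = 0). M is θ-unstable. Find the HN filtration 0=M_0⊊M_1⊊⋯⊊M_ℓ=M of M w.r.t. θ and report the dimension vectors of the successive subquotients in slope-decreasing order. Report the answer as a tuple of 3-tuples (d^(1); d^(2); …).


Via rank(M_{q-1}∘⋯∘M_p): M ≅ I[1,2], I[3,3]^4.
μ_θ-semistable layers: μ^(1)=2; μ^(2)=-1

((1, 1, 0); (0, 0, 4))


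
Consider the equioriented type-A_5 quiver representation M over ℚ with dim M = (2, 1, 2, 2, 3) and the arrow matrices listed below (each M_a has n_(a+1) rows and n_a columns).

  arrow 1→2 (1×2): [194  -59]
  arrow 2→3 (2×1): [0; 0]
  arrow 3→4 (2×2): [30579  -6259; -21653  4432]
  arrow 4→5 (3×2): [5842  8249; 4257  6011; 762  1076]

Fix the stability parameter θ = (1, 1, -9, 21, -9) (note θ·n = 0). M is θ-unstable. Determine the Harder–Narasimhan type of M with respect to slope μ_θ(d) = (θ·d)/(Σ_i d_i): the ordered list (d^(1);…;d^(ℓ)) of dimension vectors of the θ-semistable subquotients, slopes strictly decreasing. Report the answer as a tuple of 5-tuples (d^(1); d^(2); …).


Barcode: M ≅ I[1,1], I[1,2], I[3,5]^2, I[5,5]. HN layers by μ_θ (3 steps, strictly decreasing):
  μ^(1)=6; μ^(2)=1; μ^(3)=-9

((0, 0, 0, 2, 2); (2, 1, 0, 0, 0); (0, 0, 2, 0, 1))


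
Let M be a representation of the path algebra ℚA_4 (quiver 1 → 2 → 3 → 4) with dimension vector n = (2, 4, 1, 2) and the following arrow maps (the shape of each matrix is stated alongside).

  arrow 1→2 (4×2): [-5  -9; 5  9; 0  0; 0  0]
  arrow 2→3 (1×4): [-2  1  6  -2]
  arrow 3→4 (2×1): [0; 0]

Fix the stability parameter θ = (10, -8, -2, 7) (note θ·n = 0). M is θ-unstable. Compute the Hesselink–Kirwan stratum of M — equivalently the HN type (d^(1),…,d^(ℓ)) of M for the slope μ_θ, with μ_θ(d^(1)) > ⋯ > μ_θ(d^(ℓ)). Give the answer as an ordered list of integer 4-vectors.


Barcode: M ≅ I[1,1], I[1,3], I[2,2]^3, I[4,4]^2. HN layers by μ_θ (4 steps, strictly decreasing):
  μ^(1)=10; μ^(2)=7; μ^(3)=0; μ^(4)=-8

((1, 0, 0, 0); (0, 0, 0, 2); (1, 1, 1, 0); (0, 3, 0, 0))


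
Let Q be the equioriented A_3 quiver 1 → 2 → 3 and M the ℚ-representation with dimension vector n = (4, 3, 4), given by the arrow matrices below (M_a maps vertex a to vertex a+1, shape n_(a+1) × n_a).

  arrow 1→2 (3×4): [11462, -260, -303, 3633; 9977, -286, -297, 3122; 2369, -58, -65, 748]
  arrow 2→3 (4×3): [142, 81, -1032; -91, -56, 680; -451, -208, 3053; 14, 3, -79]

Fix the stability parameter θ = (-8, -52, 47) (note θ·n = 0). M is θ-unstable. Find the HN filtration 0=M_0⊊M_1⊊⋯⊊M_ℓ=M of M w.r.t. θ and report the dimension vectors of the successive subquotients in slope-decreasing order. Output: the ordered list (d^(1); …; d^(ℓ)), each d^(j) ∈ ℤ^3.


Via rank(M_{q-1}∘⋯∘M_p): M ≅ I[1,1], I[1,3]^3, I[3,3].
μ_θ-semistable layers: μ^(1)=47; μ^(2)=-8; μ^(3)=-30

((0, 0, 4); (1, 0, 0); (3, 3, 0))


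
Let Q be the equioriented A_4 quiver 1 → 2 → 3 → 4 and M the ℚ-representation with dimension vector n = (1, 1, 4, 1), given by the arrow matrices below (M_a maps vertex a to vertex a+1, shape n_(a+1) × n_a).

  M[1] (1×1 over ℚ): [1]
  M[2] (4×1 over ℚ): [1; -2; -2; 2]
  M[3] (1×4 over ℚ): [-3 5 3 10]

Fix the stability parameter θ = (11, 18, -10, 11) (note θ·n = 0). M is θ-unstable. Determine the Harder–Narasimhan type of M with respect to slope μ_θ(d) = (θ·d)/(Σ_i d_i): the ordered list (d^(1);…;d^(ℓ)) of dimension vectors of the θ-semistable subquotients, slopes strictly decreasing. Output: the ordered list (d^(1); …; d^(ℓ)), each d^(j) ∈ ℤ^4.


Via rank(M_{q-1}∘⋯∘M_p): M ≅ I[1,4], I[3,3]^3.
μ_θ-semistable layers: μ^(1)=11; μ^(2)=19/3; μ^(3)=-10

((0, 0, 0, 1); (1, 1, 1, 0); (0, 0, 3, 0))
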